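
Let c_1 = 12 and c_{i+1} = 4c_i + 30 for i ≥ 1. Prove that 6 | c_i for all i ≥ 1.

Base case: c_1 = 12 = 6·2, so 6 | c_1.
Assume 6 | c_r, so c_r = 6t for some integer t.
Then c_{r+1} = 4c_r + 30 = 4·(6t) + 30 = 6(4t + 5), so 6 | c_{r+1}.
Hence 6 | c_i for every i ≥ 1, by induction.

6 | c_i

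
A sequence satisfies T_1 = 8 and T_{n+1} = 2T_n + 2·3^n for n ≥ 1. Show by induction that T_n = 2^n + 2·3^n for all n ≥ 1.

Base case: T_1 = 8, and 2^1 + 2·3^1 = 2 + 6 = 8.
Assume T_j = 2^j + 2·3^j for some j ≥ 1.
Then T_{j+1} = 2T_j + 2·3^j = 2·(2^j + 2·3^j) + 2·3^j = 2^{j+1} + 4·3^j + 2·3^j = 2^{j+1} + 6·3^j = 2^{j+1} + 2·3^{j+1}.
So the formula holds for j+1, and by induction T_n = 2^n + 2·3^n for all n ≥ 1.

T_n = 2^n + 2·3^n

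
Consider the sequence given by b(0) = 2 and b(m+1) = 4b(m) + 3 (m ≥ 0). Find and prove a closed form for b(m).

Claim: b(m) = 3·4^m − 1.

Base case: b(0) = 2, and 3·4^0 − 1 = 3 − 1 = 2.
Assume b(k) = 3·4^k − 1 for some k ≥ 0.
Then b(k+1) = 4b(k) + 3 = 4·(3·4^k − 1) + 3 = 12·4^k − 4 + 3 = 3·4^{k+1} − 1.
By induction, b(m) = 3·4^m − 1 for all m ≥ 0.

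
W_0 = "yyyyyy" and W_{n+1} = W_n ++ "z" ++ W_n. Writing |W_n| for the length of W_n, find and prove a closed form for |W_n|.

Claim: |W_n| = 7·2^n − 1.

Base case: |W_0| = 6, and 7·2^0 − 1 = 6.
Assume |W_j| = 7·2^j − 1.
Then |W_{j+1}| = |W_j| + 1 + |W_j| = 2|W_j| + 1 = 2(7·2^j − 1) + 1 = 7·2^{j+1} − 2 + 1 = 7·2^{j+1} − 1.
By induction, |W_n| = 7·2^n − 1 for all n ≥ 0.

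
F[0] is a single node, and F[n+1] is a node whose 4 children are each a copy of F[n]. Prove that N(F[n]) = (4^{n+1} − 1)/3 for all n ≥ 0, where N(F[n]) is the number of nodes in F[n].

Base case: N(F[0]) = 1, and (4^{0+1} − 1)/3 = 1.
Assume N(F[m]) = (4^{m+1} − 1)/3.
Then N(F[m+1]) = 1 + 4N(F[m]) = 1 + 4·(4^{m+1} − 1)/3 = 1 + (4^{m+2} − 4)/3 = (3 + 4^{m+2} − 4)/3 = (4^{m+2} − 1)/3.
This completes the inductive step, so N(F[n]) = (4^{n+1} − 1)/3 for all n ≥ 0.

N(F[n]) = (4^{n+1} − 1)/3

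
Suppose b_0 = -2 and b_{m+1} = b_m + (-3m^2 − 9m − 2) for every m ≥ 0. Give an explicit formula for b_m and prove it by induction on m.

Claim: b_m = -m^3 − 3m^2 + 2m − 2.

Base case: b_0 = -2, and -0^3 − 3·0^2 + 2·0 − 2 = -2.
Assume b_r = -r^3 − 3r^2 + 2r − 2.
Then b_{r+1} = b_r + (-3r^2 − 9r − 2) = (-r^3 − 3r^2 + 2r − 2) + (-3r^2 − 9r − 2) = -r^3 − 6r^2 − 7r − 4,
and -(r+1)^3 − 3·(r+1)^2 + 2·(r+1) − 2 = -r^3 − 6r^2 − 7r − 4.
Hence b_m = -m^3 − 3m^2 + 2m − 2 for every m ≥ 0, by induction.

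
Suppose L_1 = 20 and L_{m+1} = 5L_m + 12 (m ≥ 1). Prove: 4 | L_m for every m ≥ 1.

Base case: L_1 = 20 = 4·5, so 4 | L_1.
Assume 4 | L_r, so L_r = 4t for some integer t.
Then L_{r+1} = 5L_r + 12 = 5·(4t) + 12 = 4(5t + 3), so 4 | L_{r+1}.
This completes the inductive step, so 4 | L_m for all m ≥ 1.

4 | L_m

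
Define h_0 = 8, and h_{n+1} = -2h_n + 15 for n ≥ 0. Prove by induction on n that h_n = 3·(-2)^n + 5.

Base case: h_0 = 8, and 3·(-2)^0 + 5 = 3 + 5 = 8.
Assume h_m = 3·(-2)^m + 5 for some m ≥ 0.
Then h_{m+1} = -2h_m + 15 = -2·(3·(-2)^m + 5) + 15 = -6·(-2)^m − 10 + 15 = 3·(-2)^{m+1} + 5.
By induction, h_n = 3·(-2)^n + 5 for all n ≥ 0.

h_n = 3·(-2)^n + 5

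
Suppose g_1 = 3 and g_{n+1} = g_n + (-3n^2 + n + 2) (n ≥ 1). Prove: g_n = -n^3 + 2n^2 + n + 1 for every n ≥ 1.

Base case: g_1 = 3, and -1^3 + 2·1^2 + 1 + 1 = 3.
Assume g_k = -k^3 + 2k^2 + k + 1.
Then g_{k+1} = g_k + (-3k^2 + k + 2) = (-k^3 + 2k^2 + k + 1) + (-3k^2 + k + 2) = -k^3 − k^2 + 2k + 3,
and -(k+1)^3 + 2·(k+1)^2 + (k+1) + 1 = -k^3 − k^2 + 2k + 3.
By induction, g_n = -n^3 + 2n^2 + n + 1 for all n ≥ 1.

g_n = -n^3 + 2n^2 + n + 1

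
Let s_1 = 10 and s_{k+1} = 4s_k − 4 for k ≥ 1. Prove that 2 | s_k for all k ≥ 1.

Base case: s_1 = 10 = 2·5, so 2 | s_1.
Assume 2 | s_m, so s_m = 2t for some integer t.
Then s_{m+1} = 4s_m − 4 = 4·(2t) − 4 = 2(4t − 2), so 2 | s_{m+1}.
This completes the inductive step, so 2 | s_k for all k ≥ 1.

2 | s_k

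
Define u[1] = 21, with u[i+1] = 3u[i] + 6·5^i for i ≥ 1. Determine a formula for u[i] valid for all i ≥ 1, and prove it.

Claim: u[i] = 2·3^i + 3·5^i.

Base case: u[1] = 21, and 2·3^1 + 3·5^1 = 6 + 15 = 21.
Assume u[r] = 2·3^r + 3·5^r for some r ≥ 1.
Then u[r+1] = 3u[r] + 6·5^r = 3·(2·3^r + 3·5^r) + 6·5^r = 2·3^{r+1} + 9·5^r + 6·5^r = 2·3^{r+1} + 15·5^r = 2·3^{r+1} + 3·5^{r+1}.
So the formula holds for r+1, and by induction u[i] = 2·3^i + 3·5^i for all i ≥ 1.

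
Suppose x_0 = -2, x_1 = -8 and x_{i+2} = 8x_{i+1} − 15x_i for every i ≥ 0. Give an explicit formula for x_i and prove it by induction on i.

Claim: x_i = -3^i − 5^i.

Base cases: x_0 = -2 and -3^0 − 5^0 = -2; x_1 = -8 and -3^1 − 5^1 = -8.
Assume x_j = -3^j − 5^j for all 0 ≤ j ≤ k, where k ≥ 1.
Then x_{k+1} = 8x_k − 15x_{k−1} = 8·(-3^k − 5^k) − 15·(-3^{k−1} − 5^{k−1}) = -(8·3 − 15)3^{k−1} − (8·5 − 15)5^{k−1} = -9·3^{k−1} − 25·5^{k−1} = -3^{k+1} − 5^{k+1}.
So the formula holds for k+1, and by strong induction x_i = -3^i − 5^i for all i ≥ 0.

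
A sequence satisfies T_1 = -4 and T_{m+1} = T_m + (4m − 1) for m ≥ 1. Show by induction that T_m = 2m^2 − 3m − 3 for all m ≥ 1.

Base case: T_1 = -4, and 2·1^2 − 3·1 − 3 = -4.
Assume T_j = 2j^2 − 3j − 3.
Then T_{j+1} = T_j + (4j − 1) = (2j^2 − 3j − 3) + (4j − 1) = 2j^2 + j − 4,
and 2·(j+1)^2 − 3·(j+1) − 3 = 2j^2 + j − 4.
By induction, T_m = 2m^2 − 3m − 3 for all m ≥ 1.

T_m = 2m^2 − 3m − 3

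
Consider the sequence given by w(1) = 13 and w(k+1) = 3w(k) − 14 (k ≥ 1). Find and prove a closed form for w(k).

Claim: w(k) = 2·3^k + 7.

Base case: w(1) = 13, and 2·3^1 + 7 = 6 + 7 = 13.
Assume w(m) = 2·3^m + 7 for some m ≥ 1.
Then w(m+1) = 3w(m) − 14 = 3·(2·3^m + 7) − 14 = 6·3^m + 21 − 14 = 2·3^{m+1} + 7.
By induction, w(k) = 2·3^k + 7 for all k ≥ 1.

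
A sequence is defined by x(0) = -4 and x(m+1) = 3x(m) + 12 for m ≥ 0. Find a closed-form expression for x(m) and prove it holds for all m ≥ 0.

Claim: x(m) = 2·3^m − 6.

Base case: x(0) = -4, and 2·3^0 − 6 = 2 − 6 = -4.
Assume x(r) = 2·3^r − 6 for some r ≥ 0.
Then x(r+1) = 3x(r) + 12 = 3·(2·3^r − 6) + 12 = 6·3^r − 18 + 12 = 2·3^{r+1} − 6.
Hence x(m) = 2·3^m − 6 for every m ≥ 0, by induction.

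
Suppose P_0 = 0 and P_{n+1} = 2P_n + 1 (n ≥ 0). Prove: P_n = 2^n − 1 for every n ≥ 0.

Base case: P_0 = 0, and 2^0 − 1 = 1 − 1 = 0.
Assume P_r = 2^r − 1 for some r ≥ 0.
Then P_{r+1} = 2P_r + 1 = 2·(2^r − 1) + 1 = 2^{r+1} − 2 + 1 = 2^{r+1} − 1.
Hence P_n = 2^n − 1 for every n ≥ 0, by induction.

P_n = 2^n − 1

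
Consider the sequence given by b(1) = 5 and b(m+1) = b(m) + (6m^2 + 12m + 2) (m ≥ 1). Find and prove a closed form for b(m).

Claim: b(m) = 2m^3 + 3m^2 − 3m + 3.

Base case: b(1) = 5, and 2·1^3 + 3·1^2 − 3·1 + 3 = 5.
Assume b(r) = 2r^3 + 3r^2 − 3r + 3.
Then b(r+1) = b(r) + (6r^2 + 12r + 2) = (2r^3 + 3r^2 − 3r + 3) + (6r^2 + 12r + 2) = 2r^3 + 9r^2 + 9r + 5,
and 2·(r+1)^3 + 3·(r+1)^2 − 3·(r+1) + 3 = 2r^3 + 9r^2 + 9r + 5.
This completes the inductive step, so b(m) = 2m^3 + 3m^2 − 3m + 3 for all m ≥ 1.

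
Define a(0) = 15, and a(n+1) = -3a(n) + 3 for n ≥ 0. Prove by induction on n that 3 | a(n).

Base case: a(0) = 15 = 3·5, so 3 | a(0).
Assume 3 | a(j), so a(j) = 3t for some integer t.
Then a(j+1) = -3a(j) + 3 = -3·(3t) + 3 = 3(-3t + 1), so 3 | a(j+1).
This completes the inductive step, so 3 | a(n) for all n ≥ 0.

3 | a(n)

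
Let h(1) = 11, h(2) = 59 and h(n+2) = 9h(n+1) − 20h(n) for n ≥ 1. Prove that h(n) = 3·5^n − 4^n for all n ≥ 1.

Base cases: h(1) = 11 and 3·5^1 − 4^1 = 11; h(2) = 59 and 3·5^2 − 4^2 = 59.
Assume h(j) = 3·5^j − 4^j for all 1 ≤ j ≤ r, where r ≥ 2.
Then h(r+1) = 9h(r) − 20h(r−1) = 9·(3·5^r − 4^r) − 20·(3·5^{r−1} − 4^{r−1}) = 3·(9·5 − 20)5^{r−1} − (9·4 − 20)4^{r−1} = 75·5^{r−1} − 16·4^{r−1} = 3·5^{r+1} − 4^{r+1}.
So the formula holds for r+1, and by strong induction h(n) = 3·5^n − 4^n for all n ≥ 1.

h(n) = 3·5^n − 4^n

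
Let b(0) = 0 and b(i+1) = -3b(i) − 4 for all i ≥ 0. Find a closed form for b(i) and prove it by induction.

Claim: b(i) = (-3)^i − 1.

Base case: b(0) = 0, and (-3)^0 − 1 = 1 − 1 = 0.
Assume b(r) = (-3)^r − 1 for some r ≥ 0.
Then b(r+1) = -3b(r) − 4 = -3·((-3)^r − 1) − 4 = -3·(-3)^r + 3 − 4 = (-3)^{r+1} − 1.
By induction, b(i) = (-3)^i − 1 for all i ≥ 0.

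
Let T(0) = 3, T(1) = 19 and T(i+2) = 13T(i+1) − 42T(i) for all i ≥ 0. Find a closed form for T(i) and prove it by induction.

Claim: T(i) = 2·6^i + 7^i.

Base cases: T(0) = 3 and 2·6^0 + 7^0 = 3; T(1) = 19 and 2·6^1 + 7^1 = 19.
Assume T(j) = 2·6^j + 7^j for all 0 ≤ j ≤ k, where k ≥ 1.
Then T(k+1) = 13T(k) − 42T(k−1) = 13·(2·6^k + 7^k) − 42·(2·6^{k−1} + 7^{k−1}) = 2·(13·6 − 42)6^{k−1} + (13·7 − 42)7^{k−1} = 72·6^{k−1} + 49·7^{k−1} = 2·6^{k+1} + 7^{k+1}.
Hence T(i) = 2·6^i + 7^i for every i ≥ 0, by strong induction.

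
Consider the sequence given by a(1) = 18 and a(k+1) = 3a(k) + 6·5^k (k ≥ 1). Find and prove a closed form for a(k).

Claim: a(k) = 3^k + 3·5^k.

Base case: a(1) = 18, and 3^1 + 3·5^1 = 3 + 15 = 18.
Assume a(r) = 3^r + 3·5^r for some r ≥ 1.
Then a(r+1) = 3a(r) + 6·5^r = 3·(3^r + 3·5^r) + 6·5^r = 3^{r+1} + 9·5^r + 6·5^r = 3^{r+1} + 15·5^r = 3^{r+1} + 3·5^{r+1}.
This completes the inductive step, so a(k) = 3^k + 3·5^k for all k ≥ 1.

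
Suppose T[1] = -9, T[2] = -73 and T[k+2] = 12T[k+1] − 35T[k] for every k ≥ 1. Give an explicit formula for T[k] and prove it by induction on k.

Claim: T[k] = 5^k − 2·7^k.

Base cases: T[1] = -9 and 5^1 − 2·7^1 = -9; T[2] = -73 and 5^2 − 2·7^2 = -73.
Assume T[i] = 5^i − 2·7^i for all 1 ≤ i ≤ j, where j ≥ 2.
Then T[j+1] = 12T[j] − 35T[j−1] = 12·(5^j − 2·7^j) − 35·(5^{j−1} − 2·7^{j−1}) = (12·5 − 35)5^{j−1} − 2·(12·7 − 35)7^{j−1} = 25·5^{j−1} − 98·7^{j−1} = 5^{j+1} − 2·7^{j+1}.
This completes the inductive step, so T[k] = 5^k − 2·7^k for all k ≥ 1.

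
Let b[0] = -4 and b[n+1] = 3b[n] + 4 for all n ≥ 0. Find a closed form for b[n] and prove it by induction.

Claim: b[n] = -2·3^n − 2.

Base case: b[0] = -4, and -2·3^0 − 2 = -2 − 2 = -4.
Assume b[m] = -2·3^m − 2 for some m ≥ 0.
Then b[m+1] = 3b[m] + 4 = 3·(-2·3^m − 2) + 4 = -6·3^m − 6 + 4 = -2·3^{m+1} − 2.
Hence b[n] = -2·3^n − 2 for every n ≥ 0, by induction.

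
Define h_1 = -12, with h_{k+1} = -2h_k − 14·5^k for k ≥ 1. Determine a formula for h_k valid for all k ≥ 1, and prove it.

Claim: h_k = (-2)^k − 2·5^k.

Base case: h_1 = -12, and (-2)^1 − 2·5^1 = -2 − 10 = -12.
Assume h_m = (-2)^m − 2·5^m for some m ≥ 1.
Then h_{m+1} = -2h_m − 14·5^m = -2·((-2)^m − 2·5^m) − 14·5^m = (-2)^{m+1} + 4·5^m − 14·5^m = (-2)^{m+1} − 10·5^m = (-2)^{m+1} − 2·5^{m+1}.
Hence h_k = (-2)^k − 2·5^k for every k ≥ 1, by induction.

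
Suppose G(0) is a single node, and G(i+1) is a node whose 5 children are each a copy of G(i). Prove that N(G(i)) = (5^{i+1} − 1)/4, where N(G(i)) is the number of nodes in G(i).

Base case: N(G(0)) = 1, and (5^{0+1} − 1)/4 = 1.
Assume N(G(j)) = (5^{j+1} − 1)/4.
Then N(G(j+1)) = 1 + 5N(G(j)) = 1 + 5·(5^{j+1} − 1)/4 = 1 + (5^{j+2} − 5)/4 = (4 + 5^{j+2} − 5)/4 = (5^{j+2} − 1)/4.
This completes the inductive step, so N(G(i)) = (5^{i+1} − 1)/4 for all i ≥ 0.

N(G(i)) = (5^{i+1} − 1)/4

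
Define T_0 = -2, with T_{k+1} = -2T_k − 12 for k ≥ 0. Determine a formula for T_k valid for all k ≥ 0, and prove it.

Claim: T_k = 2·(-2)^k − 4.

Base case: T_0 = -2, and 2·(-2)^0 − 4 = 2 − 4 = -2.
Assume T_j = 2·(-2)^j − 4 for some j ≥ 0.
Then T_{j+1} = -2T_j − 12 = -2·(2·(-2)^j − 4) − 12 = -4·(-2)^j + 8 − 12 = 2·(-2)^{j+1} − 4.
Hence T_k = 2·(-2)^k − 4 for every k ≥ 0, by induction.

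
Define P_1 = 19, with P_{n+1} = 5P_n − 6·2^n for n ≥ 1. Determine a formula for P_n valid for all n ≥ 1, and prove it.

Claim: P_n = 3·5^n + 2·2^n.

Base case: P_1 = 19, and 3·5^1 + 2·2^1 = 15 + 4 = 19.
Assume P_r = 3·5^r + 2·2^r for some r ≥ 1.
Then P_{r+1} = 5P_r − 6·2^r = 5·(3·5^r + 2·2^r) − 6·2^r = 3·5^{r+1} + 10·2^r − 6·2^r = 3·5^{r+1} + 4·2^r = 3·5^{r+1} + 2·2^{r+1}.
Hence P_n = 3·5^n + 2·2^n for every n ≥ 1, by induction.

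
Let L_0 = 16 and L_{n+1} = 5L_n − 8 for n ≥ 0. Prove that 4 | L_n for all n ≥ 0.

Base case: L_0 = 16 = 4·4, so 4 | L_0.
Assume 4 | L_k, so L_k = 4t for some integer t.
Then L_{k+1} = 5L_k − 8 = 5·(4t) − 8 = 4(5t − 2), so 4 | L_{k+1}.
This completes the inductive step, so 4 | L_n for all n ≥ 0.

4 | L_n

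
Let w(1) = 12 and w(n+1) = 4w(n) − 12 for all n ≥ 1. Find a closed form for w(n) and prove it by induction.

Claim: w(n) = 2·4^n + 4.

Base case: w(1) = 12, and 2·4^1 + 4 = 8 + 4 = 12.
Assume w(k) = 2·4^k + 4 for some k ≥ 1.
Then w(k+1) = 4w(k) − 12 = 4·(2·4^k + 4) − 12 = 8·4^k + 16 − 12 = 2·4^{k+1} + 4.
This completes the inductive step, so w(n) = 2·4^n + 4 for all n ≥ 1.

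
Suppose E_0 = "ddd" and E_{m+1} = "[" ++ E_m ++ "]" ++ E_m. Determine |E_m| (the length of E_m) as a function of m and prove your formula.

Claim: |E_m| = 5·2^m − 2.

Base case: |E_0| = 3, and 5·2^0 − 2 = 3.
Assume |E_j| = 5·2^j − 2.
Then |E_{j+1}| = 1 + |E_j| + 1 + |E_j| = 2|E_j| + 2 = 2(5·2^j − 2) + 2 = 5·2^{j+1} − 4 + 2 = 5·2^{j+1} − 2.
Hence |E_m| = 5·2^m − 2 for every m ≥ 0, by induction.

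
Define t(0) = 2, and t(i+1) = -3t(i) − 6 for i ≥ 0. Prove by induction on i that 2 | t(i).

Base case: t(0) = 2 = 2·1, so 2 | t(0).
Assume 2 | t(m), so t(m) = 2s for some integer s.
Then t(m+1) = -3t(m) − 6 = -3·(2s) − 6 = 2(-3s − 3), so 2 | t(m+1).
So the property holds for m+1, and by induction 2 | t(i) for all i ≥ 0.

2 | t(i)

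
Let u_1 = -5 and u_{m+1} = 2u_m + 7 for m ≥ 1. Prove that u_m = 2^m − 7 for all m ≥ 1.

Base case: u_1 = -5, and 2^1 − 7 = 2 − 7 = -5.
Assume u_k = 2^k − 7 for some k ≥ 1.
Then u_{k+1} = 2u_k + 7 = 2·(2^k − 7) + 7 = 2^{k+1} − 14 + 7 = 2^{k+1} − 7.
So the formula holds for k+1, and by induction u_m = 2^m − 7 for all m ≥ 1.

u_m = 2^m − 7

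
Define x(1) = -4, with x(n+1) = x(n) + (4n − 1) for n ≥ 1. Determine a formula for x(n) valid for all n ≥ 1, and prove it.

Claim: x(n) = 2n^2 − 3n − 3.

Base case: x(1) = -4, and 2·1^2 − 3·1 − 3 = -4.
Assume x(r) = 2r^2 − 3r − 3.
Then x(r+1) = x(r) + (4r − 1) = (2r^2 − 3r − 3) + (4r − 1) = 2r^2 + r − 4,
and 2·(r+1)^2 − 3·(r+1) − 3 = 2r^2 + r − 4.
By induction, x(n) = 2n^2 − 3n − 3 for all n ≥ 1.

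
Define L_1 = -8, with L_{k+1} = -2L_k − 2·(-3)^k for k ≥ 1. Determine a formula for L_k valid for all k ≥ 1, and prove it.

Claim: L_k = (-2)^k + 2·(-3)^k.

Base case: L_1 = -8, and (-2)^1 + 2·(-3)^1 = -2 − 6 = -8.
Assume L_r = (-2)^r + 2·(-3)^r for some r ≥ 1.
Then L_{r+1} = -2L_r − 2·(-3)^r = -2·((-2)^r + 2·(-3)^r) − 2·(-3)^r = (-2)^{r+1} − 4·(-3)^r − 2·(-3)^r = (-2)^{r+1} − 6·(-3)^r = (-2)^{r+1} + 2·(-3)^{r+1}.
So the formula holds for r+1, and by induction L_k = (-2)^k + 2·(-3)^k for all k ≥ 1.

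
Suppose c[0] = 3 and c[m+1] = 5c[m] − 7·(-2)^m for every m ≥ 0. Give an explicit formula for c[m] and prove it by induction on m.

Claim: c[m] = 2·5^m + (-2)^m.

Base case: c[0] = 3, and 2·5^0 + (-2)^0 = 2 + 1 = 3.
Assume c[r] = 2·5^r + (-2)^r for some r ≥ 0.
Then c[r+1] = 5c[r] − 7·(-2)^r = 5·(2·5^r + (-2)^r) − 7·(-2)^r = 2·5^{r+1} + 5·(-2)^r − 7·(-2)^r = 2·5^{r+1} − 2·(-2)^r = 2·5^{r+1} + (-2)^{r+1}.
This completes the inductive step, so c[m] = 2·5^m + (-2)^m for all m ≥ 0.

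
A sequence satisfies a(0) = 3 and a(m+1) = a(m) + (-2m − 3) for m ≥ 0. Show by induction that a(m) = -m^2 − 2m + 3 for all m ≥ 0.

Base case: a(0) = 3, and -0^2 − 2·0 + 3 = 3.
Assume a(r) = -r^2 − 2r + 3.
Then a(r+1) = a(r) + (-2r − 3) = (-r^2 − 2r + 3) + (-2r − 3) = -r^2 − 4r,
and -(r+1)^2 − 2·(r+1) + 3 = -r^2 − 4r.
Hence a(m) = -m^2 − 2m + 3 for every m ≥ 0, by induction.

a(m) = -m^2 − 2m + 3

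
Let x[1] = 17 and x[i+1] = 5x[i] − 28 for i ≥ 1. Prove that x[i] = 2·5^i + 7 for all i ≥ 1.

Base case: x[1] = 17, and 2·5^1 + 7 = 10 + 7 = 17.
Assume x[j] = 2·5^j + 7 for some j ≥ 1.
Then x[j+1] = 5x[j] − 28 = 5·(2·5^j + 7) − 28 = 10·5^j + 35 − 28 = 2·5^{j+1} + 7.
Hence x[i] = 2·5^i + 7 for every i ≥ 1, by induction.

x[i] = 2·5^i + 7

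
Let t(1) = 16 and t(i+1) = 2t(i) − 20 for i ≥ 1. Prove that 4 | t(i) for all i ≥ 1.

Base case: t(1) = 16 = 4·4, so 4 | t(1).
Assume 4 | t(m), so t(m) = 4s for some integer s.
Then t(m+1) = 2t(m) − 20 = 2·(4s) − 20 = 4(2s − 5), so 4 | t(m+1).
So the property holds for m+1, and by induction 4 | t(i) for all i ≥ 1.

4 | t(i)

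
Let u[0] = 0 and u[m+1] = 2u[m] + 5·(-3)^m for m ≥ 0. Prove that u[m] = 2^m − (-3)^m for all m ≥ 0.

Base case: u[0] = 0, and 2^0 − (-3)^0 = 1 − 1 = 0.
Assume u[j] = 2^j − (-3)^j for some j ≥ 0.
Then u[j+1] = 2u[j] + 5·(-3)^j = 2·(2^j − (-3)^j) + 5·(-3)^j = 2^{j+1} − 2·(-3)^j + 5·(-3)^j = 2^{j+1} + 3·(-3)^j = 2^{j+1} − (-3)^{j+1}.
So the formula holds for j+1, and by induction u[m] = 2^m − (-3)^m for all m ≥ 0.

u[m] = 2^m − (-3)^m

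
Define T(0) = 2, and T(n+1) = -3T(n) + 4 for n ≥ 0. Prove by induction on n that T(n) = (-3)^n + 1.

Base case: T(0) = 2, and (-3)^0 + 1 = 1 + 1 = 2.
Assume T(m) = (-3)^m + 1 for some m ≥ 0.
Then T(m+1) = -3T(m) + 4 = -3·((-3)^m + 1) + 4 = -3·(-3)^m − 3 + 4 = (-3)^{m+1} + 1.
So the formula holds for m+1, and by induction T(n) = (-3)^n + 1 for all n ≥ 0.

T(n) = (-3)^n + 1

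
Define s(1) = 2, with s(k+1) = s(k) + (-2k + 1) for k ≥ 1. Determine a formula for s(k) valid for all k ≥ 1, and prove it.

Claim: s(k) = -k^2 + 2k + 1.

Base case: s(1) = 2, and -1^2 + 2·1 + 1 = 2.
Assume s(r) = -r^2 + 2r + 1.
Then s(r+1) = s(r) + (-2r + 1) = (-r^2 + 2r + 1) + (-2r + 1) = -r^2 + 2,
and -(r+1)^2 + 2·(r+1) + 1 = -r^2 + 2.
Hence s(k) = -k^2 + 2k + 1 for every k ≥ 1, by induction.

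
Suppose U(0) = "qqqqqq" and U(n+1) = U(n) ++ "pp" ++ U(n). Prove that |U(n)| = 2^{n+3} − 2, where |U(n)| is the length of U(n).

Base case: |U(0)| = 6, and 2^{0+3} − 2 = 6.
Assume |U(r)| = 2^{r+3} − 2.
Then |U(r+1)| = |U(r)| + 2 + |U(r)| = 2|U(r)| + 2 = 2(2^{r+3} − 2) + 2 = 2^{r+1+3} − 4 + 2 = 2^{r+1+3} − 2.
Hence |U(n)| = 2^{n+3} − 2 for every n ≥ 0, by induction.

|U(n)| = 2^{n+3} − 2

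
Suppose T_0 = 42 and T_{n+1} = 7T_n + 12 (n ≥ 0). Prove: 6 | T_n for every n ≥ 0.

Base case: T_0 = 42 = 6·7, so 6 | T_0.
Assume 6 | T_m, so T_m = 6t for some integer t.
Then T_{m+1} = 7T_m + 12 = 7·(6t) + 12 = 6(7t + 2), so 6 | T_{m+1}.
This completes the inductive step, so 6 | T_n for all n ≥ 0.

6 | T_n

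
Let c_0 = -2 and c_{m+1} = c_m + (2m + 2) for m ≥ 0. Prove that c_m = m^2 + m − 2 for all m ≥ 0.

Base case: c_0 = -2, and 0^2 + 0 − 2 = -2.
Assume c_r = r^2 + r − 2.
Then c_{r+1} = c_r + (2r + 2) = (r^2 + r − 2) + (2r + 2) = r^2 + 3r,
and (r+1)^2 + (r+1) − 2 = r^2 + 3r.
Hence c_m = m^2 + m − 2 for every m ≥ 0, by induction.

c_m = m^2 + m − 2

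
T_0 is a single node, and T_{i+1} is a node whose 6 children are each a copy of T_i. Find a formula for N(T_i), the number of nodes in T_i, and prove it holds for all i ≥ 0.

Claim: N(T_i) = (6^{i+1} − 1)/5.

Base case: N(T_0) = 1, and (6^{0+1} − 1)/5 = 1.
Assume N(T_r) = (6^{r+1} − 1)/5.
Then N(T_{r+1}) = 1 + 6N(T_r) = 1 + 6·(6^{r+1} − 1)/5 = 1 + (6^{r+2} − 6)/5 = (5 + 6^{r+2} − 6)/5 = (6^{r+2} − 1)/5.
So the formula holds for r+1, and by induction N(T_i) = (6^{i+1} − 1)/5 for all i ≥ 0.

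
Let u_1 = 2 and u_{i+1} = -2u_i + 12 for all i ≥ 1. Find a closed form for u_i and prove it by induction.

Claim: u_i = (-2)^i + 4.

Base case: u_1 = 2, and (-2)^1 + 4 = -2 + 4 = 2.
Assume u_k = (-2)^k + 4 for some k ≥ 1.
Then u_{k+1} = -2u_k + 12 = -2·((-2)^k + 4) + 12 = -2·(-2)^k − 8 + 12 = (-2)^{k+1} + 4.
So the formula holds for k+1, and by induction u_i = (-2)^i + 4 for all i ≥ 1.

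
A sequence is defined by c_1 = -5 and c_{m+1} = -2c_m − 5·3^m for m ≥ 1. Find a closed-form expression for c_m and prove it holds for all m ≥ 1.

Claim: c_m = (-2)^m − 3^m.

Base case: c_1 = -5, and (-2)^1 − 3^1 = -2 − 3 = -5.
Assume c_k = (-2)^k − 3^k for some k ≥ 1.
Then c_{k+1} = -2c_k − 5·3^k = -2·((-2)^k − 3^k) − 5·3^k = (-2)^{k+1} + 2·3^k − 5·3^k = (-2)^{k+1} − 3·3^k = (-2)^{k+1} − 3^{k+1}.
This completes the inductive step, so c_m = (-2)^m − 3^m for all m ≥ 1.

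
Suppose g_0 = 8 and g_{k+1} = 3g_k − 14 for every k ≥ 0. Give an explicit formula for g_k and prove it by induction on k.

Claim: g_k = 3^k + 7.

Base case: g_0 = 8, and 3^0 + 7 = 1 + 7 = 8.
Assume g_m = 3^m + 7 for some m ≥ 0.
Then g_{m+1} = 3g_m − 14 = 3·(3^m + 7) − 14 = 3^{m+1} + 21 − 14 = 3^{m+1} + 7.
By induction, g_k = 3^k + 7 for all k ≥ 0.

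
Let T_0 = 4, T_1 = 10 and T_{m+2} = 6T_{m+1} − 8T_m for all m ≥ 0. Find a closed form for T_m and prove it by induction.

Claim: T_m = 3·2^m + 4^m.

Base cases: T_0 = 4 and 3·2^0 + 4^0 = 4; T_1 = 10 and 3·2^1 + 4^1 = 10.
Assume T_j = 3·2^j + 4^j for all 0 ≤ j ≤ k, where k ≥ 1.
Then T_{k+1} = 6T_k − 8T_{k−1} = 6·(3·2^k + 4^k) − 8·(3·2^{k−1} + 4^{k−1}) = 3·(6·2 − 8)2^{k−1} + (6·4 − 8)4^{k−1} = 12·2^{k−1} + 16·4^{k−1} = 3·2^{k+1} + 4^{k+1}.
So the formula holds for k+1, and by strong induction T_m = 3·2^m + 4^m for all m ≥ 0.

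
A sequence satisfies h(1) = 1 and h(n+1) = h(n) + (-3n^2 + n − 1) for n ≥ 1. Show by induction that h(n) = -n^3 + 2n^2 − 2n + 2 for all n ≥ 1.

Base case: h(1) = 1, and -1^3 + 2·1^2 − 2·1 + 2 = 1.
Assume h(k) = -k^3 + 2k^2 − 2k + 2.
Then h(k+1) = h(k) + (-3k^2 + k − 1) = (-k^3 + 2k^2 − 2k + 2) + (-3k^2 + k − 1) = -k^3 − k^2 − k + 1,
and -(k+1)^3 + 2·(k+1)^2 − 2·(k+1) + 2 = -k^3 − k^2 − k + 1.
Hence h(n) = -n^3 + 2n^2 − 2n + 2 for every n ≥ 1, by induction.

h(n) = -n^3 + 2n^2 − 2n + 2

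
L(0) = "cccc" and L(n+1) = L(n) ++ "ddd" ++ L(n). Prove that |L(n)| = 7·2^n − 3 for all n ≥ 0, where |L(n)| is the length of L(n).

Base case: |L(0)| = 4, and 7·2^0 − 3 = 4.
Assume |L(m)| = 7·2^m − 3.
Then |L(m+1)| = |L(m)| + 3 + |L(m)| = 2|L(m)| + 3 = 2(7·2^m − 3) + 3 = 7·2^{m+1} − 6 + 3 = 7·2^{m+1} − 3.
By induction, |L(n)| = 7·2^n − 3 for all n ≥ 0.

|L(n)| = 7·2^n − 3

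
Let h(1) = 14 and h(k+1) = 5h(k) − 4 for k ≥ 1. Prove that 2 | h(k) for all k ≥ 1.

Base case: h(1) = 14 = 2·7, so 2 | h(1).
Assume 2 | h(m), so h(m) = 2t for some integer t.
Then h(m+1) = 5h(m) − 4 = 5·(2t) − 4 = 2(5t − 2), so 2 | h(m+1).
Hence 2 | h(k) for every k ≥ 1, by induction.

2 | h(k)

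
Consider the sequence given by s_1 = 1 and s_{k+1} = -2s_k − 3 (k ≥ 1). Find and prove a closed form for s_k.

Claim: s_k = -(-2)^k − 1.

Base case: s_1 = 1, and -(-2)^1 − 1 = 2 − 1 = 1.
Assume s_r = -(-2)^r − 1 for some r ≥ 1.
Then s_{r+1} = -2s_r − 3 = -2·(-(-2)^r − 1) − 3 = 2·(-2)^r + 2 − 3 = -(-2)^{r+1} − 1.
This completes the inductive step, so s_k = -(-2)^k − 1 for all k ≥ 1.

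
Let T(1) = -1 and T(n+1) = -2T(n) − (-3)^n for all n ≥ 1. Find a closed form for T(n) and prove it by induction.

Claim: T(n) = -(-2)^n + (-3)^n.

Base case: T(1) = -1, and -(-2)^1 + (-3)^1 = 2 − 3 = -1.
Assume T(r) = -(-2)^r + (-3)^r for some r ≥ 1.
Then T(r+1) = -2T(r) − (-3)^r = -2·(-(-2)^r + (-3)^r) − (-3)^r = -(-2)^{r+1} − 2·(-3)^r − (-3)^r = -(-2)^{r+1} − 3·(-3)^r = -(-2)^{r+1} + (-3)^{r+1}.
This completes the inductive step, so T(n) = -(-2)^n + (-3)^n for all n ≥ 1.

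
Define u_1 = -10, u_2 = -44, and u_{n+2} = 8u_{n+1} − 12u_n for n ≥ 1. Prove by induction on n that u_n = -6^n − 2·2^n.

Base cases: u_1 = -10 and -6^1 − 2·2^1 = -10; u_2 = -44 and -6^2 − 2·2^2 = -44.
Assume u_i = -6^i − 2·2^i for all 1 ≤ i ≤ j, where j ≥ 2.
Then u_{j+1} = 8u_j − 12u_{j−1} = 8·(-6^j − 2·2^j) − 12·(-6^{j−1} − 2·2^{j−1}) = -(8·6 − 12)6^{j−1} − 2·(8·2 − 12)2^{j−1} = -36·6^{j−1} − 8·2^{j−1} = -6^{j+1} − 2·2^{j+1}.
So the formula holds for j+1, and by strong induction u_n = -6^n − 2·2^n for all n ≥ 1.

u_n = -6^n − 2·2^n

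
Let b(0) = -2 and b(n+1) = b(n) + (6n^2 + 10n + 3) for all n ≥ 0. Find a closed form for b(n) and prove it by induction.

Claim: b(n) = 2n^3 + 2n^2 − n − 2.

Base case: b(0) = -2, and 2·0^3 + 2·0^2 − 0 − 2 = -2.
Assume b(r) = 2r^3 + 2r^2 − r − 2.
Then b(r+1) = b(r) + (6r^2 + 10r + 3) = (2r^3 + 2r^2 − r − 2) + (6r^2 + 10r + 3) = 2r^3 + 8r^2 + 9r + 1,
and 2·(r+1)^3 + 2·(r+1)^2 − (r+1) − 2 = 2r^3 + 8r^2 + 9r + 1.
Hence b(n) = 2n^3 + 2n^2 − n − 2 for every n ≥ 0, by induction.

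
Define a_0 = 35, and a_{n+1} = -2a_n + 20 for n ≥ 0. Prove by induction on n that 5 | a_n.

Base case: a_0 = 35 = 5·7, so 5 | a_0.
Assume 5 | a_m, so a_m = 5t for some integer t.
Then a_{m+1} = -2a_m + 20 = -2·(5t) + 20 = 5(-2t + 4), so 5 | a_{m+1}.
Hence 5 | a_n for every n ≥ 0, by induction.

5 | a_n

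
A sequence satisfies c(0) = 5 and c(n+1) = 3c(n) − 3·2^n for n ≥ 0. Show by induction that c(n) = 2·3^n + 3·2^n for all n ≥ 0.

Base case: c(0) = 5, and 2·3^0 + 3·2^0 = 2 + 3 = 5.
Assume c(j) = 2·3^j + 3·2^j for some j ≥ 0.
Then c(j+1) = 3c(j) − 3·2^j = 3·(2·3^j + 3·2^j) − 3·2^j = 2·3^{j+1} + 9·2^j − 3·2^j = 2·3^{j+1} + 6·2^j = 2·3^{j+1} + 3·2^{j+1}.
Hence c(n) = 2·3^n + 3·2^n for every n ≥ 0, by induction.

c(n) = 2·3^n + 3·2^n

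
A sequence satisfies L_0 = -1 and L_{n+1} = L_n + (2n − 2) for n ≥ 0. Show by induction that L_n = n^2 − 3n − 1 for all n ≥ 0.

Base case: L_0 = -1, and 0^2 − 3·0 − 1 = -1.
Assume L_j = j^2 − 3j − 1.
Then L_{j+1} = L_j + (2j − 2) = (j^2 − 3j − 1) + (2j − 2) = j^2 − j − 3,
and (j+1)^2 − 3·(j+1) − 1 = j^2 − j − 3.
By induction, L_n = n^2 − 3n − 1 for all n ≥ 0.

L_n = n^2 − 3n − 1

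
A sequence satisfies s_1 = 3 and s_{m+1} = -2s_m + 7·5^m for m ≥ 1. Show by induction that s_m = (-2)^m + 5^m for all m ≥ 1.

Base case: s_1 = 3, and (-2)^1 + 5^1 = -2 + 5 = 3.
Assume s_k = (-2)^k + 5^k for some k ≥ 1.
Then s_{k+1} = -2s_k + 7·5^k = -2·((-2)^k + 5^k) + 7·5^k = (-2)^{k+1} − 2·5^k + 7·5^k = (-2)^{k+1} + 5·5^k = (-2)^{k+1} + 5^{k+1}.
So the formula holds for k+1, and by induction s_m = (-2)^m + 5^m for all m ≥ 1.

s_m = (-2)^m + 5^m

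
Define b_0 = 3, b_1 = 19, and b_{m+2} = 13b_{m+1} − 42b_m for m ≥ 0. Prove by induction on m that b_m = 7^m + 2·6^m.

Base cases: b_0 = 3 and 7^0 + 2·6^0 = 3; b_1 = 19 and 7^1 + 2·6^1 = 19.
Assume b_j = 7^j + 2·6^j for all 0 ≤ j ≤ k, where k ≥ 1.
Then b_{k+1} = 13b_k − 42b_{k−1} = 13·(7^k + 2·6^k) − 42·(7^{k−1} + 2·6^{k−1}) = (13·7 − 42)7^{k−1} + 2·(13·6 − 42)6^{k−1} = 49·7^{k−1} + 72·6^{k−1} = 7^{k+1} + 2·6^{k+1}.
By strong induction, b_m = 7^m + 2·6^m for all m ≥ 0.

b_m = 7^m + 2·6^m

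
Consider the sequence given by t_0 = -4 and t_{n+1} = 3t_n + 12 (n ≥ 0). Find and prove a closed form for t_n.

Claim: t_n = 2·3^n − 6.

Base case: t_0 = -4, and 2·3^0 − 6 = 2 − 6 = -4.
Assume t_k = 2·3^k − 6 for some k ≥ 0.
Then t_{k+1} = 3t_k + 12 = 3·(2·3^k − 6) + 12 = 6·3^k − 18 + 12 = 2·3^{k+1} − 6.
Hence t_n = 2·3^n − 6 for every n ≥ 0, by induction.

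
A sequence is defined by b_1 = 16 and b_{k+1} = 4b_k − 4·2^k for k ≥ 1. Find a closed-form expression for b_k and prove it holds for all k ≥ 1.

Claim: b_k = 3·4^k + 2·2^k.

Base case: b_1 = 16, and 3·4^1 + 2·2^1 = 12 + 4 = 16.
Assume b_j = 3·4^j + 2·2^j for some j ≥ 1.
Then b_{j+1} = 4b_j − 4·2^j = 4·(3·4^j + 2·2^j) − 4·2^j = 3·4^{j+1} + 8·2^j − 4·2^j = 3·4^{j+1} + 4·2^j = 3·4^{j+1} + 2·2^{j+1}.
Hence b_k = 3·4^k + 2·2^k for every k ≥ 1, by induction.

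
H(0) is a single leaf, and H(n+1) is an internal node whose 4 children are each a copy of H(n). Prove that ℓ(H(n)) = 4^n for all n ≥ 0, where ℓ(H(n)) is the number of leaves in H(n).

Base case: ℓ(H(0)) = 1, and 4^0 = 1.
Assume ℓ(H(r)) = 4^r.
Then ℓ(H(r+1)) = 4·ℓ(H(r)) = 4·4^r = 4^{r+1}.
By induction, ℓ(H(n)) = 4^n for all n ≥ 0.

ℓ(H(n)) = 4^n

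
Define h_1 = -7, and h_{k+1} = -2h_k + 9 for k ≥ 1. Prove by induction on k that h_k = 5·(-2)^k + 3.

Base case: h_1 = -7, and 5·(-2)^1 + 3 = -10 + 3 = -7.
Assume h_m = 5·(-2)^m + 3 for some m ≥ 1.
Then h_{m+1} = -2h_m + 9 = -2·(5·(-2)^m + 3) + 9 = -10·(-2)^m − 6 + 9 = 5·(-2)^{m+1} + 3.
By induction, h_k = 5·(-2)^k + 3 for all k ≥ 1.

h_k = 5·(-2)^k + 3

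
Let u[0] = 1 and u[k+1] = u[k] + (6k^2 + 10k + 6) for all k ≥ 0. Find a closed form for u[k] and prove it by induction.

Claim: u[k] = 2k^3 + 2k^2 + 2k + 1.

Base case: u[0] = 1, and 2·0^3 + 2·0^2 + 2·0 + 1 = 1.
Assume u[m] = 2m^3 + 2m^2 + 2m + 1.
Then u[m+1] = u[m] + (6m^2 + 10m + 6) = (2m^3 + 2m^2 + 2m + 1) + (6m^2 + 10m + 6) = 2m^3 + 8m^2 + 12m + 7,
and 2·(m+1)^3 + 2·(m+1)^2 + 2·(m+1) + 1 = 2m^3 + 8m^2 + 12m + 7.
By induction, u[k] = 2k^3 + 2k^2 + 2k + 1 for all k ≥ 0.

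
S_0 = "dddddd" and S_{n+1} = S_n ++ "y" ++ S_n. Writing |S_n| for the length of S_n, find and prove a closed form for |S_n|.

Claim: |S_n| = 7·2^n − 1.

Base case: |S_0| = 6, and 7·2^0 − 1 = 6.
Assume |S_r| = 7·2^r − 1.
Then |S_{r+1}| = |S_r| + 1 + |S_r| = 2|S_r| + 1 = 2(7·2^r − 1) + 1 = 7·2^{r+1} − 2 + 1 = 7·2^{r+1} − 1.
By induction, |S_n| = 7·2^n − 1 for all n ≥ 0.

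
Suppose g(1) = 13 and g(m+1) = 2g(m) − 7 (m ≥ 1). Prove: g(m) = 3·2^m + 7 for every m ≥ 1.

Base case: g(1) = 13, and 3·2^1 + 7 = 6 + 7 = 13.
Assume g(r) = 3·2^r + 7 for some r ≥ 1.
Then g(r+1) = 2g(r) − 7 = 2·(3·2^r + 7) − 7 = 6·2^r + 14 − 7 = 3·2^{r+1} + 7.
By induction, g(m) = 3·2^m + 7 for all m ≥ 1.

g(m) = 3·2^m + 7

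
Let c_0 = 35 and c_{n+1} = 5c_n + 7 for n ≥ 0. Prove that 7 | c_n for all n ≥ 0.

Base case: c_0 = 35 = 7·5, so 7 | c_0.
Assume 7 | c_r, so c_r = 7t for some integer t.
Then c_{r+1} = 5c_r + 7 = 5·(7t) + 7 = 7(5t + 1), so 7 | c_{r+1}.
By induction, 7 | c_n for all n ≥ 0.

7 | c_n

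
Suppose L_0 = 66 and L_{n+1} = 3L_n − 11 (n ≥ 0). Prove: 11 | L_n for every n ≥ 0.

Base case: L_0 = 66 = 11·6, so 11 | L_0.
Assume 11 | L_k, so L_k = 11t for some integer t.
Then L_{k+1} = 3L_k − 11 = 3·(11t) − 11 = 11(3t − 1), so 11 | L_{k+1}.
So the property holds for k+1, and by induction 11 | L_n for all n ≥ 0.

11 | L_n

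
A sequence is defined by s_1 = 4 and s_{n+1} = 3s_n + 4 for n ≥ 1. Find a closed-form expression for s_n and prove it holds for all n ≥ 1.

Claim: s_n = 2·3^n − 2.

Base case: s_1 = 4, and 2·3^1 − 2 = 6 − 2 = 4.
Assume s_k = 2·3^k − 2 for some k ≥ 1.
Then s_{k+1} = 3s_k + 4 = 3·(2·3^k − 2) + 4 = 6·3^k − 6 + 4 = 2·3^{k+1} − 2.
So the formula holds for k+1, and by induction s_n = 2·3^n − 2 for all n ≥ 1.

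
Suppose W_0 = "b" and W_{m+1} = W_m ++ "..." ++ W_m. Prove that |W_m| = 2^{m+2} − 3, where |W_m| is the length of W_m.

Base case: |W_0| = 1, and 2^{0+2} − 3 = 1.
Assume |W_j| = 2^{j+2} − 3.
Then |W_{j+1}| = |W_j| + 3 + |W_j| = 2|W_j| + 3 = 2(2^{j+2} − 3) + 3 = 2^{j+3} − 6 + 3 = 2^{j+3} − 3.
By induction, |W_m| = 2^{m+2} − 3 for all m ≥ 0.

|W_m| = 2^{m+2} − 3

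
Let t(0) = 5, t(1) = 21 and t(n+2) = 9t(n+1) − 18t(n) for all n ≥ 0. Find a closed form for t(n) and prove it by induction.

Claim: t(n) = 3·3^n + 2·6^n.

Base cases: t(0) = 5 and 3·3^0 + 2·6^0 = 5; t(1) = 21 and 3·3^1 + 2·6^1 = 21.
Assume t(i) = 3·3^i + 2·6^i for all 0 ≤ i ≤ j, where j ≥ 1.
Then t(j+1) = 9t(j) − 18t(j−1) = 9·(3·3^j + 2·6^j) − 18·(3·3^{j−1} + 2·6^{j−1}) = 3·(9·3 − 18)3^{j−1} + 2·(9·6 − 18)6^{j−1} = 27·3^{j−1} + 72·6^{j−1} = 3·3^{j+1} + 2·6^{j+1}.
So the formula holds for j+1, and by strong induction t(n) = 3·3^n + 2·6^n for all n ≥ 0.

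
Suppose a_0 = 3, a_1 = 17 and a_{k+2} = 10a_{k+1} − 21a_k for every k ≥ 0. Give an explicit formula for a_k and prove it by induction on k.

Claim: a_k = 2·7^k + 3^k.

Base cases: a_0 = 3 and 2·7^0 + 3^0 = 3; a_1 = 17 and 2·7^1 + 3^1 = 17.
Assume a_i = 2·7^i + 3^i for all 0 ≤ i ≤ j, where j ≥ 1.
Then a_{j+1} = 10a_j − 21a_{j−1} = 10·(2·7^j + 3^j) − 21·(2·7^{j−1} + 3^{j−1}) = 2·(10·7 − 21)7^{j−1} + (10·3 − 21)3^{j−1} = 98·7^{j−1} + 9·3^{j−1} = 2·7^{j+1} + 3^{j+1}.
By strong induction, a_k = 2·7^k + 3^k for all k ≥ 0.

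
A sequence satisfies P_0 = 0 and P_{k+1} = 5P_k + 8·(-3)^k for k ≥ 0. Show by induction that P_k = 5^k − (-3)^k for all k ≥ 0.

Base case: P_0 = 0, and 5^0 − (-3)^0 = 1 − 1 = 0.
Assume P_r = 5^r − (-3)^r for some r ≥ 0.
Then P_{r+1} = 5P_r + 8·(-3)^r = 5·(5^r − (-3)^r) + 8·(-3)^r = 5^{r+1} − 5·(-3)^r + 8·(-3)^r = 5^{r+1} + 3·(-3)^r = 5^{r+1} − (-3)^{r+1}.
This completes the inductive step, so P_k = 5^k − (-3)^k for all k ≥ 0.

P_k = 5^k − (-3)^k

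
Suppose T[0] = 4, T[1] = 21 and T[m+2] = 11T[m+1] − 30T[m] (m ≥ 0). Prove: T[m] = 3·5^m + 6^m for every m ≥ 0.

Base cases: T[0] = 4 and 3·5^0 + 6^0 = 4; T[1] = 21 and 3·5^1 + 6^1 = 21.
Assume T[j] = 3·5^j + 6^j for all 0 ≤ j ≤ r, where r ≥ 1.
Then T[r+1] = 11T[r] − 30T[r−1] = 11·(3·5^r + 6^r) − 30·(3·5^{r−1} + 6^{r−1}) = 3·(11·5 − 30)5^{r−1} + (11·6 − 30)6^{r−1} = 75·5^{r−1} + 36·6^{r−1} = 3·5^{r+1} + 6^{r+1}.
Hence T[m] = 3·5^m + 6^m for every m ≥ 0, by strong induction.

T[m] = 3·5^m + 6^m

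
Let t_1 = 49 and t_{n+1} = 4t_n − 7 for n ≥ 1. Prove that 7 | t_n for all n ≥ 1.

Base case: t_1 = 49 = 7·7, so 7 | t_1.
Assume 7 | t_j, so t_j = 7s for some integer s.
Then t_{j+1} = 4t_j − 7 = 4·(7s) − 7 = 7(4s − 1), so 7 | t_{j+1}.
By induction, 7 | t_n for all n ≥ 1.

7 | t_n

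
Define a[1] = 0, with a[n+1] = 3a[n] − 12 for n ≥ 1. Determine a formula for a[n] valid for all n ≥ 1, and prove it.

Claim: a[n] = -2·3^n + 6.

Base case: a[1] = 0, and -2·3^1 + 6 = -6 + 6 = 0.
Assume a[m] = -2·3^m + 6 for some m ≥ 1.
Then a[m+1] = 3a[m] − 12 = 3·(-2·3^m + 6) − 12 = -6·3^m + 18 − 12 = -2·3^{m+1} + 6.
Hence a[n] = -2·3^n + 6 for every n ≥ 1, by induction.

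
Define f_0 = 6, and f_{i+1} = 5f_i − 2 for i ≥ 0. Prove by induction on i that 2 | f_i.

Base case: f_0 = 6 = 2·3, so 2 | f_0.
Assume 2 | f_j, so f_j = 2t for some integer t.
Then f_{j+1} = 5f_j − 2 = 5·(2t) − 2 = 2(5t − 1), so 2 | f_{j+1}.
This completes the inductive step, so 2 | f_i for all i ≥ 0.

2 | f_i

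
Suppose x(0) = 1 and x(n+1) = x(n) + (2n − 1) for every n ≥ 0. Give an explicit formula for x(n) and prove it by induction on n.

Claim: x(n) = n^2 − 2n + 1.

Base case: x(0) = 1, and 0^2 − 2·0 + 1 = 1.
Assume x(j) = j^2 − 2j + 1.
Then x(j+1) = x(j) + (2j − 1) = (j^2 − 2j + 1) + (2j − 1) = j^2,
and (j+1)^2 − 2·(j+1) + 1 = j^2.
By induction, x(n) = n^2 − 2n + 1 for all n ≥ 0.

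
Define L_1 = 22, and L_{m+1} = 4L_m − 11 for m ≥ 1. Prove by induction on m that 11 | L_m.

Base case: L_1 = 22 = 11·2, so 11 | L_1.
Assume 11 | L_j, so L_j = 11t for some integer t.
Then L_{j+1} = 4L_j − 11 = 4·(11t) − 11 = 11(4t − 1), so 11 | L_{j+1}.
So the property holds for j+1, and by induction 11 | L_m for all m ≥ 1.

11 | L_m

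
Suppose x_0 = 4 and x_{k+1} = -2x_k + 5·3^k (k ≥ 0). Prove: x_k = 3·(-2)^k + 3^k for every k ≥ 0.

Base case: x_0 = 4, and 3·(-2)^0 + 3^0 = 3 + 1 = 4.
Assume x_m = 3·(-2)^m + 3^m for some m ≥ 0.
Then x_{m+1} = -2x_m + 5·3^m = -2·(3·(-2)^m + 3^m) + 5·3^m = 3·(-2)^{m+1} − 2·3^m + 5·3^m = 3·(-2)^{m+1} + 3·3^m = 3·(-2)^{m+1} + 3^{m+1}.
By induction, x_k = 3·(-2)^k + 3^k for all k ≥ 0.

x_k = 3·(-2)^k + 3^k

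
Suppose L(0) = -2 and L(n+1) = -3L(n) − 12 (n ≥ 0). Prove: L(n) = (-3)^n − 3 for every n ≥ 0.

Base case: L(0) = -2, and (-3)^0 − 3 = 1 − 3 = -2.
Assume L(j) = (-3)^j − 3 for some j ≥ 0.
Then L(j+1) = -3L(j) − 12 = -3·((-3)^j − 3) − 12 = -3·(-3)^j + 9 − 12 = (-3)^{j+1} − 3.
Hence L(n) = (-3)^n − 3 for every n ≥ 0, by induction.

L(n) = (-3)^n − 3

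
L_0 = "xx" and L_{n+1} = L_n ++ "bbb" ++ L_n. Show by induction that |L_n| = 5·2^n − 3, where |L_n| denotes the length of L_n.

Base case: |L_0| = 2, and 5·2^0 − 3 = 2.
Assume |L_k| = 5·2^k − 3.
Then |L_{k+1}| = |L_k| + 3 + |L_k| = 2|L_k| + 3 = 2(5·2^k − 3) + 3 = 5·2^{k+1} − 6 + 3 = 5·2^{k+1} − 3.
So the formula holds for k+1, and by induction |L_n| = 5·2^n − 3 for all n ≥ 0.

|L_n| = 5·2^n − 3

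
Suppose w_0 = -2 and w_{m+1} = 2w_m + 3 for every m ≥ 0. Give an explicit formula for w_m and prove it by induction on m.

Claim: w_m = 2^m − 3.

Base case: w_0 = -2, and 2^0 − 3 = 1 − 3 = -2.
Assume w_k = 2^k − 3 for some k ≥ 0.
Then w_{k+1} = 2w_k + 3 = 2·(2^k − 3) + 3 = 2^{k+1} − 6 + 3 = 2^{k+1} − 3.
By induction, w_m = 2^m − 3 for all m ≥ 0.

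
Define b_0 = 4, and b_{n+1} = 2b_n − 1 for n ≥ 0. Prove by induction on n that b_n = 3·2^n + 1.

Base case: b_0 = 4, and 3·2^0 + 1 = 3 + 1 = 4.
Assume b_m = 3·2^m + 1 for some m ≥ 0.
Then b_{m+1} = 2b_m − 1 = 2·(3·2^m + 1) − 1 = 6·2^m + 2 − 1 = 3·2^{m+1} + 1.
This completes the inductive step, so b_n = 3·2^n + 1 for all n ≥ 0.

b_n = 3·2^n + 1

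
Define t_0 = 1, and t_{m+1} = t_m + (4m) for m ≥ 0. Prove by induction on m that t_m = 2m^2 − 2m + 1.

Base case: t_0 = 1, and 2·0^2 − 2·0 + 1 = 1.
Assume t_j = 2j^2 − 2j + 1.
Then t_{j+1} = t_j + (4j) = (2j^2 − 2j + 1) + (4j) = 2j^2 + 2j + 1,
and 2·(j+1)^2 − 2·(j+1) + 1 = 2j^2 + 2j + 1.
Hence t_m = 2m^2 − 2m + 1 for every m ≥ 0, by induction.

t_m = 2m^2 − 2m + 1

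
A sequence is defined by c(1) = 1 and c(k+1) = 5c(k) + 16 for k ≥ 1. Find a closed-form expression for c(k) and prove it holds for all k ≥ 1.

Claim: c(k) = 5^k − 4.

Base case: c(1) = 1, and 5^1 − 4 = 5 − 4 = 1.
Assume c(r) = 5^r − 4 for some r ≥ 1.
Then c(r+1) = 5c(r) + 16 = 5·(5^r − 4) + 16 = 5^{r+1} − 20 + 16 = 5^{r+1} − 4.
By induction, c(k) = 5^k − 4 for all k ≥ 1.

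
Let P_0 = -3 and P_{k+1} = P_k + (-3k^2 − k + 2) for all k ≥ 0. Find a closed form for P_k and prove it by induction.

Claim: P_k = -k^3 + k^2 + 2k − 3.

Base case: P_0 = -3, and -0^3 + 0^2 + 2·0 − 3 = -3.
Assume P_r = -r^3 + r^2 + 2r − 3.
Then P_{r+1} = P_r + (-3r^2 − r + 2) = (-r^3 + r^2 + 2r − 3) + (-3r^2 − r + 2) = -r^3 − 2r^2 + r − 1,
and -(r+1)^3 + (r+1)^2 + 2·(r+1) − 3 = -r^3 − 2r^2 + r − 1.
Hence P_k = -k^3 + k^2 + 2k − 3 for every k ≥ 0, by induction.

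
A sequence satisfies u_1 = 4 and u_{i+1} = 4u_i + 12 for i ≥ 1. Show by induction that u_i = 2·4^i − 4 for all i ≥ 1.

Base case: u_1 = 4, and 2·4^1 − 4 = 8 − 4 = 4.
Assume u_m = 2·4^m − 4 for some m ≥ 1.
Then u_{m+1} = 4u_m + 12 = 4·(2·4^m − 4) + 12 = 8·4^m − 16 + 12 = 2·4^{m+1} − 4.
This completes the inductive step, so u_i = 2·4^i − 4 for all i ≥ 1.

u_i = 2·4^i − 4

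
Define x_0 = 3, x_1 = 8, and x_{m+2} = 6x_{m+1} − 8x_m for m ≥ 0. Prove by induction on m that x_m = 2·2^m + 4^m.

Base cases: x_0 = 3 and 2·2^0 + 4^0 = 3; x_1 = 8 and 2·2^1 + 4^1 = 8.
Assume x_j = 2·2^j + 4^j for all 0 ≤ j ≤ r, where r ≥ 1.
Then x_{r+1} = 6x_r − 8x_{r−1} = 6·(2·2^r + 4^r) − 8·(2·2^{r−1} + 4^{r−1}) = 2·(6·2 − 8)2^{r−1} + (6·4 − 8)4^{r−1} = 8·2^{r−1} + 16·4^{r−1} = 2·2^{r+1} + 4^{r+1}.
By strong induction, x_m = 2·2^m + 4^m for all m ≥ 0.

x_m = 2·2^m + 4^m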